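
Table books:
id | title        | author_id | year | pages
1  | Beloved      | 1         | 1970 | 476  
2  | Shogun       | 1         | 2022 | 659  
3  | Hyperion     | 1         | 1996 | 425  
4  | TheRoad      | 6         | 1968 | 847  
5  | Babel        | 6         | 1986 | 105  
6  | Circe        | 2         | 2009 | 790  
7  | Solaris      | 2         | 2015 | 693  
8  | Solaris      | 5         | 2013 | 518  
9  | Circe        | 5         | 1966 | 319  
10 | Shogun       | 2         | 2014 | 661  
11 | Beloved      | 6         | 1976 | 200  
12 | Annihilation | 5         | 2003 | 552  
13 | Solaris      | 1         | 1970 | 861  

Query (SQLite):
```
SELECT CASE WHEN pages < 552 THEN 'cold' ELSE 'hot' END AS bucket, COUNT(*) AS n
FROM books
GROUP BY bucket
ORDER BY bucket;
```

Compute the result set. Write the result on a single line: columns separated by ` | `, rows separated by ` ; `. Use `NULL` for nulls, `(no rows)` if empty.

Bucket rows by pages < 552 → 'cold' else 'hot'; count each bucket.

cold | 6 ; hot | 7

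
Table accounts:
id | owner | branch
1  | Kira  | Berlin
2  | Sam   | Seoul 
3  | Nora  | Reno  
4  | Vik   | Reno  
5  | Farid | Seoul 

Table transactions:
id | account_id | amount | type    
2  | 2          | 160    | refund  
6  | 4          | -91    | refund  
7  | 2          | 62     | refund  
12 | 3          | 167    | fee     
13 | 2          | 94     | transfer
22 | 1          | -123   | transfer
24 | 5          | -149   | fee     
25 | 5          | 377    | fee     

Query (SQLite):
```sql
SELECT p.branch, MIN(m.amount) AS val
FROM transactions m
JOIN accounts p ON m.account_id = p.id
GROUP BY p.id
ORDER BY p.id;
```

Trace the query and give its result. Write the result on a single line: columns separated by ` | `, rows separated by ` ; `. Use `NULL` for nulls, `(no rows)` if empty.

Join each transactions row to its accounts via account_id.
Group joined rows by accounts.id; compute MIN(m.amount) per group.
  1: ids {22} → MIN(m.amount)=-123
  2: ids {2, 7, 13} → MIN(m.amount)=62
  3: ids {12} → MIN(m.amount)=167
  4: ids {6} → MIN(m.amount)=-91
  5: ids {24, 25} → MIN(m.amount)=-149

Berlin | -123 ; Seoul | 62 ; Reno | 167 ; Reno | -91 ; Seoul | -149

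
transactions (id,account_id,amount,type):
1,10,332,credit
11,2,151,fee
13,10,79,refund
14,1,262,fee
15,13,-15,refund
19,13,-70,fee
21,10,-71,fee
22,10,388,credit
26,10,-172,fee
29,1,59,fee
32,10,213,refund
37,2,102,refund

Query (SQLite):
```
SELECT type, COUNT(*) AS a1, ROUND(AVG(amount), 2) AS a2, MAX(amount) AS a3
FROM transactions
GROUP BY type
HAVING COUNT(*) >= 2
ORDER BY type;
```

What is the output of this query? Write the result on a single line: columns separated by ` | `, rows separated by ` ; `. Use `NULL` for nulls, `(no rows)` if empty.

Group transactions by type.
Per group compute: COUNT(*), ROUND(AVG(amount), 2), MAX(amount).
HAVING: drop groups with fewer than 2 rows.
  credit: ids {1, 22} → COUNT(*)=2, ROUND(AVG(amount), 2)=360, MAX(amount)=388
  fee: ids {11, 14, 19, 21, 26, 29} → COUNT(*)=6, ROUND(AVG(amount), 2)=26.5, MAX(amount)=262
  refund: ids {13, 15, 32, 37} → COUNT(*)=4, ROUND(AVG(amount), 2)=94.75, MAX(amount)=213

credit | 2 | 360 | 388 ; fee | 6 | 26.5 | 262 ; refund | 4 | 94.75 | 213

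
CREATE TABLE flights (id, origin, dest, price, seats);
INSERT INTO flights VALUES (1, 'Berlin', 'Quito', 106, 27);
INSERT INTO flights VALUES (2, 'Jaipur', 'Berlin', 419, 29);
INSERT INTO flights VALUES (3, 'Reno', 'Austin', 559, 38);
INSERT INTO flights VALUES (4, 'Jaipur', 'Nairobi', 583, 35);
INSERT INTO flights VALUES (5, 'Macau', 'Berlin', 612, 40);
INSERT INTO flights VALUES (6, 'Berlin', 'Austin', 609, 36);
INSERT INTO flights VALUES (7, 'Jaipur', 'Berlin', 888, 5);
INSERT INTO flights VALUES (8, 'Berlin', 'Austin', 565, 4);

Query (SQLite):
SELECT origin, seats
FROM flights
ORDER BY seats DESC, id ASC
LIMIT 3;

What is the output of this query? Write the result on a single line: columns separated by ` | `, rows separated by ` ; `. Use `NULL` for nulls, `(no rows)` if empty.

Macau | 40 ; Reno | 38 ; Berlin | 36

Sort by seats desc, tiebreak id asc: (40, id=5), (38, id=3), (36, id=6), (35, id=4), (29, id=2), (27, id=1) …. Take first 3.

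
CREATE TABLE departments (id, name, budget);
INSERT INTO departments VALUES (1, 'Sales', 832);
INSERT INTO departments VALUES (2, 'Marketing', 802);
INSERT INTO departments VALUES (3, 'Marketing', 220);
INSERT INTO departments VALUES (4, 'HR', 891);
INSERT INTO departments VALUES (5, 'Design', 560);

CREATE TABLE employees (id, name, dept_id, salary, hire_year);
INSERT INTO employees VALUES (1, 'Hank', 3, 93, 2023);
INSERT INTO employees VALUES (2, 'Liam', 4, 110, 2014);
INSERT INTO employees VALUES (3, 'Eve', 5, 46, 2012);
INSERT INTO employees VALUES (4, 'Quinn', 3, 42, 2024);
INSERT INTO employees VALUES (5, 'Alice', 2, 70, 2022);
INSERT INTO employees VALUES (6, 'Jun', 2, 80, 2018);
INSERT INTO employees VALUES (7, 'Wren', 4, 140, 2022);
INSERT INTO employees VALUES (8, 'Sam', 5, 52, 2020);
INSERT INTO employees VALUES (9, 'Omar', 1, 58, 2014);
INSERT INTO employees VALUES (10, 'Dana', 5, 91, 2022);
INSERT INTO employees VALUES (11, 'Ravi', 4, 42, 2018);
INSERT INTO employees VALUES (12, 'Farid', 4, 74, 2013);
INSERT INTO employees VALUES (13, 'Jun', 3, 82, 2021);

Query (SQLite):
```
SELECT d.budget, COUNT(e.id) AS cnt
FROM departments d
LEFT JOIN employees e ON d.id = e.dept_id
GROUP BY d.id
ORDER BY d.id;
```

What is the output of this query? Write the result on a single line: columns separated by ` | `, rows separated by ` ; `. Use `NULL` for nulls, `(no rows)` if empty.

LEFT JOIN keeps every departments row; unmatched ones get NULL for employees columns.
Group by departments.id and compute COUNT(e.id). COUNT(col) of an all-NULL group is 0.
  1: ids {9} → COUNT(e.id)=1
  2: ids {5, 6} → COUNT(e.id)=2
  3: ids {1, 4, 13} → COUNT(e.id)=3
  4: ids {2, 7, 11, 12} → COUNT(e.id)=4
  5: ids {3, 8, 10} → COUNT(e.id)=3

832 | 1 ; 802 | 2 ; 220 | 3 ; 891 | 4 ; 560 | 3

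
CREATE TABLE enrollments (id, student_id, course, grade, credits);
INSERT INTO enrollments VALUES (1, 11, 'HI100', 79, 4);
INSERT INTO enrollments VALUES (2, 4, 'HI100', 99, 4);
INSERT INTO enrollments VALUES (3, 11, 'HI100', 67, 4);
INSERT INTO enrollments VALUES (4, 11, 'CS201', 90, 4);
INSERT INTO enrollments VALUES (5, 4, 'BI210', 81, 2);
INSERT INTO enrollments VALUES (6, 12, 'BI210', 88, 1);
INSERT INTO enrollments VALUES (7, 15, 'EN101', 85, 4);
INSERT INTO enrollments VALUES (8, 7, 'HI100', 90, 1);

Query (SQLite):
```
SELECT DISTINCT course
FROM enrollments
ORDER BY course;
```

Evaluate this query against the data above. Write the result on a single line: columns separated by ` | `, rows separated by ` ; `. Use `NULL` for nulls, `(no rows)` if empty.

Collect distinct course values from enrollments.

BI210 ; CS201 ; EN101 ; HI100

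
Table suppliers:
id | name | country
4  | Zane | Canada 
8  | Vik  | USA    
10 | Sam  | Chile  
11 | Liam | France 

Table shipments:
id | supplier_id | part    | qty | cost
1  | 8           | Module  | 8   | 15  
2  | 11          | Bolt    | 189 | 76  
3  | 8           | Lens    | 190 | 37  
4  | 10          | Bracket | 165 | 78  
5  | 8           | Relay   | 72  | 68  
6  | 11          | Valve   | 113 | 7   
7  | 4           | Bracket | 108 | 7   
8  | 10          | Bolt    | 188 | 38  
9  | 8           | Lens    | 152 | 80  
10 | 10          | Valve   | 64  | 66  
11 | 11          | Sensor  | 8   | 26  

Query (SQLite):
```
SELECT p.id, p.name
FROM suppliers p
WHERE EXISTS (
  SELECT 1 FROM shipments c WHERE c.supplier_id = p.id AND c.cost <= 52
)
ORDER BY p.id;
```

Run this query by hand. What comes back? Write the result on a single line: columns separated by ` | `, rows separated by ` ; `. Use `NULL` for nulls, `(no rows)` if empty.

4 | Zane ; 8 | Vik ; 10 | Sam ; 11 | Liam

For each suppliers row, check whether any shipments with matching supplier_id has cost <= 52.
Keep rows where that is true.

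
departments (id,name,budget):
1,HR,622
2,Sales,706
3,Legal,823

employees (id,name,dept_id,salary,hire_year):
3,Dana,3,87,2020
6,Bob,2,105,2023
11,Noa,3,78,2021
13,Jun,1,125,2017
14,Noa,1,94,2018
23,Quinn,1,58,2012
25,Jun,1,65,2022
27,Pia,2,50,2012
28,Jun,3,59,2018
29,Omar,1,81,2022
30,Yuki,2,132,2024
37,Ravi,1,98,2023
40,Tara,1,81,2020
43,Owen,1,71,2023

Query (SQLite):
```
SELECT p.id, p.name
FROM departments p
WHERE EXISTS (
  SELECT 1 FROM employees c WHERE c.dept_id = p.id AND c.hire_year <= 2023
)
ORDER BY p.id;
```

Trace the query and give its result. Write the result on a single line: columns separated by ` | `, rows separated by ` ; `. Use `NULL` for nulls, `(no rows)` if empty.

1 | HR ; 2 | Sales ; 3 | Legal

For each departments row, check whether any employees with matching dept_id has hire_year <= 2023.
Keep rows where that is true.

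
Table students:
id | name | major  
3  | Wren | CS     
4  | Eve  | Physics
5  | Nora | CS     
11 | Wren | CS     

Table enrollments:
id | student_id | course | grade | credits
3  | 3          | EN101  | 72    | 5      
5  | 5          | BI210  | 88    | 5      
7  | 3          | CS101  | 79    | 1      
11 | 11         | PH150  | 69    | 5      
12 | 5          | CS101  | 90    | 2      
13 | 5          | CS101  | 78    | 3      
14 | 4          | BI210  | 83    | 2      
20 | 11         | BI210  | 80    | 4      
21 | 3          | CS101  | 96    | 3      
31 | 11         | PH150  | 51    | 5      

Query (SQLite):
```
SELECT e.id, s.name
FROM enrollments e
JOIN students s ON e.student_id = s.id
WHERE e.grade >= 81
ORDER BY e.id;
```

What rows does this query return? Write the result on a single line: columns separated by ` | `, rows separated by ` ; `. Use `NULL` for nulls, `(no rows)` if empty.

5 | Nora ; 12 | Nora ; 14 | Eve ; 21 | Wren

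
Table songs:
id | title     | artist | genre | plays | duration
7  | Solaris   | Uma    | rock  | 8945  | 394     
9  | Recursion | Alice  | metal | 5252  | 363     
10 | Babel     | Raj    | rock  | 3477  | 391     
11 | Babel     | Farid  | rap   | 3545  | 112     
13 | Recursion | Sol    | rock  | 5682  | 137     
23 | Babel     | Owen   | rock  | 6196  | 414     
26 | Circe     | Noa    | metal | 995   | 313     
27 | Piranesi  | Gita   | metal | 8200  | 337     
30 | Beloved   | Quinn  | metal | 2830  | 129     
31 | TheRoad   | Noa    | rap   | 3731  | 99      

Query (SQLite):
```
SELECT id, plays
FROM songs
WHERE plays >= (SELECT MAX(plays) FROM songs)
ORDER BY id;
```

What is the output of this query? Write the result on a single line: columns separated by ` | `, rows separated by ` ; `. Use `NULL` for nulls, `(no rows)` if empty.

Scalar subquery: MAX(plays) over all songs rows = 8945.
Keep rows where plays >= that value.

7 | 8945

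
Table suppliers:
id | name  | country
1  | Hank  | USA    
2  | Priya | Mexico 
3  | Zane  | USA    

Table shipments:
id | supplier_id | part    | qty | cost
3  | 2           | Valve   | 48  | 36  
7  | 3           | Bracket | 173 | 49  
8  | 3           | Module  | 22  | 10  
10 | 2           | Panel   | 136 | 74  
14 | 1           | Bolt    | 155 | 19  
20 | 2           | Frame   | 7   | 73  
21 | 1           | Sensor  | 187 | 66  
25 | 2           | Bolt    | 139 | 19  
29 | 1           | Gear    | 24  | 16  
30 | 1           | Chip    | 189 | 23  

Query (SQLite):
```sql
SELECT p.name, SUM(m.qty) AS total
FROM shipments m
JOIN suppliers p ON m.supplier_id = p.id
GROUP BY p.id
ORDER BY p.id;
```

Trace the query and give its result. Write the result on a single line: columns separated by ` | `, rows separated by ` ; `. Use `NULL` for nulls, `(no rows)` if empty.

Join each shipments row to its suppliers via supplier_id.
Group joined rows by suppliers.id; compute SUM(m.qty) per group.
  1: ids {14, 21, 29, 30} → SUM(m.qty)=555
  2: ids {3, 10, 20, 25} → SUM(m.qty)=330
  3: ids {7, 8} → SUM(m.qty)=195

Hank | 555 ; Priya | 330 ; Zane | 195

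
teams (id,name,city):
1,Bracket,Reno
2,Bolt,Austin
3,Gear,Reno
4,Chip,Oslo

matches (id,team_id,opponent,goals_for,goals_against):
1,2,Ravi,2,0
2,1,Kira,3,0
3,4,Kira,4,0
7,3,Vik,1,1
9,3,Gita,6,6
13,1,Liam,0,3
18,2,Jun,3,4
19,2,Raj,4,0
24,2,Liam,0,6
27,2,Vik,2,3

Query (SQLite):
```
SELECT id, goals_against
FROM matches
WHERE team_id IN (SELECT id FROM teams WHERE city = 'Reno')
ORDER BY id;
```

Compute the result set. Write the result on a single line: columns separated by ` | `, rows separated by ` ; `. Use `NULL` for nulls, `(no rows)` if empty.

2 | 0 ; 7 | 1 ; 9 | 6 ; 13 | 3

Inner query: teams.id where city = 'Reno'.
Outer: keep matches rows whose team_id is in that set.
Inner query → {1, 3}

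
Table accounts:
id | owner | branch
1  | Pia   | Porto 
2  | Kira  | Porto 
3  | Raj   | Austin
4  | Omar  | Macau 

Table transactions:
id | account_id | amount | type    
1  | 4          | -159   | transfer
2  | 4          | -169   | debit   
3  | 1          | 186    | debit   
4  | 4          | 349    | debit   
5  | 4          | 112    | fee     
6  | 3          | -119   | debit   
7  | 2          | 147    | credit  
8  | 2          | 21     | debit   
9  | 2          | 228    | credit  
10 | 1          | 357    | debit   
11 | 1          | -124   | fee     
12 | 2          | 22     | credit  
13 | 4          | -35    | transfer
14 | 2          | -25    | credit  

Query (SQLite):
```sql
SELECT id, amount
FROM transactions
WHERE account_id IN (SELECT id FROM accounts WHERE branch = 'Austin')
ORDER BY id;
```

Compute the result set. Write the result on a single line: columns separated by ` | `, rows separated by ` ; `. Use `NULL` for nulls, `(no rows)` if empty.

Inner query: accounts.id where branch = 'Austin'.
Outer: keep transactions rows whose account_id is in that set.
Inner query → {3}

6 | -119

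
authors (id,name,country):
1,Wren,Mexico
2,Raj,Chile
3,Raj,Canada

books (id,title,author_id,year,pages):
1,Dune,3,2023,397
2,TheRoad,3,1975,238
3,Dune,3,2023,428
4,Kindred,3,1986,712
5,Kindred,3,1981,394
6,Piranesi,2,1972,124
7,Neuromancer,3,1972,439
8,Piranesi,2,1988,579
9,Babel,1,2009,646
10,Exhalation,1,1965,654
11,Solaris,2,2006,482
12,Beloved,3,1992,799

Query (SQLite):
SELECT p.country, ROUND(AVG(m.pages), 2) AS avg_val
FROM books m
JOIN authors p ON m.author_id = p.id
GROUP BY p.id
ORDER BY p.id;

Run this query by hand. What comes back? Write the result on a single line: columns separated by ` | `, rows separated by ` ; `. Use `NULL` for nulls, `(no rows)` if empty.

Join each books row to its authors via author_id.
Group joined rows by authors.id; compute ROUND(AVG(m.pages), 2) per group.
  1: ids {9, 10} → ROUND(AVG(m.pages), 2)=650
  2: ids {6, 8, 11} → ROUND(AVG(m.pages), 2)=395
  3: ids {1, 2, 3, 4, 5, 7, 12} → ROUND(AVG(m.pages), 2)=486.71

Mexico | 650 ; Chile | 395 ; Canada | 486.71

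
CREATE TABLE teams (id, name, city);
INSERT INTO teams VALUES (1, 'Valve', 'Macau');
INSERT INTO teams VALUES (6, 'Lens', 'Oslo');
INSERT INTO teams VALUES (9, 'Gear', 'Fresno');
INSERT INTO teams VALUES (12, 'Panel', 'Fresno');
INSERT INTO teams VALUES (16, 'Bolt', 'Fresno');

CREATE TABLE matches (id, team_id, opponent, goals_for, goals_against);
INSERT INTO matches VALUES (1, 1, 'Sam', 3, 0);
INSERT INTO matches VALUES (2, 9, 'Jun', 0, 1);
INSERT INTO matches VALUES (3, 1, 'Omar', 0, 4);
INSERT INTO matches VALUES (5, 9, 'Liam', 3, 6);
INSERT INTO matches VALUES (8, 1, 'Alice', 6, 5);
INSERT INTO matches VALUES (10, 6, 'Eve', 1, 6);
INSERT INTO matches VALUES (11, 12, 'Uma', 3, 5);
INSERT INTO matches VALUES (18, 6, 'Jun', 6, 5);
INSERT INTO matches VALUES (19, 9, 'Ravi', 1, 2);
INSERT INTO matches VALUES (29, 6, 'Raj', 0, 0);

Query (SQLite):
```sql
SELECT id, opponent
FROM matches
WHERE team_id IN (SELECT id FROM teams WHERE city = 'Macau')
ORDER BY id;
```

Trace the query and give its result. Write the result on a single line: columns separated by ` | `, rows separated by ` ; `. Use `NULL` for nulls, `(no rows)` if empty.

1 | Sam ; 3 | Omar ; 8 | Alice

Inner query: teams.id where city = 'Macau'.
Outer: keep matches rows whose team_id is in that set.
Inner query → {1}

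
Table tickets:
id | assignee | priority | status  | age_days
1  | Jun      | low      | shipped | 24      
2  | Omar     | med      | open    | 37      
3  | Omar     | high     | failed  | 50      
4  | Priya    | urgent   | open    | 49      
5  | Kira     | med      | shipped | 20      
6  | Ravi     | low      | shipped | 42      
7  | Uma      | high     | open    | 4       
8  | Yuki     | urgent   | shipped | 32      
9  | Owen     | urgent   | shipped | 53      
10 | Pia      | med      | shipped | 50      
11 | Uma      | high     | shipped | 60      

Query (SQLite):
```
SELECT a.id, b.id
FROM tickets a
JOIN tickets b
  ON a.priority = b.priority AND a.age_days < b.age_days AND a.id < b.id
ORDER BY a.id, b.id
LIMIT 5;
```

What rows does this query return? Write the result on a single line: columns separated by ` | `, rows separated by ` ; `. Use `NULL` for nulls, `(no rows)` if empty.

1 | 6 ; 2 | 10 ; 3 | 11 ; 4 | 9 ; 5 | 10

Pairs (a,b) with same priority, a.age_days < b.age_days, a.id < b.id.
priority groups: high:{3,7,11} low:{1,6} med:{2,5,10} urgent:{4,8,9}
Ordered by (a.id, b.id); first 5.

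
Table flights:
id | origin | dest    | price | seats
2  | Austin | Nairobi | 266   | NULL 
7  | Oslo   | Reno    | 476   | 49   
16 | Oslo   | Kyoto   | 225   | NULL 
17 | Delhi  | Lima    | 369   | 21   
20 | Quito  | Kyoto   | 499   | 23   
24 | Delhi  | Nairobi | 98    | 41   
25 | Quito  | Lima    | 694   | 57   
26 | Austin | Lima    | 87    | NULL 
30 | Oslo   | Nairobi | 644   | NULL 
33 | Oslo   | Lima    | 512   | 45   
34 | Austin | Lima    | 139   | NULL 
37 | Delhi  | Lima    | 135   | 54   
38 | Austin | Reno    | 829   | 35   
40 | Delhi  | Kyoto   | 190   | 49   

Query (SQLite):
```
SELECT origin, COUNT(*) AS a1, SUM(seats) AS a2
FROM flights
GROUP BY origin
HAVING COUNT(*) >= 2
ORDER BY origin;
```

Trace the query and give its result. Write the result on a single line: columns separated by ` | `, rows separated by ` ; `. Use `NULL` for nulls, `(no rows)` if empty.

Group flights by origin.
Per group compute: COUNT(*), SUM(seats).
HAVING: drop groups with fewer than 2 rows.
  Austin: ids {2, 26, 34, 38} → COUNT(*)=4, SUM(seats)=35
  Delhi: ids {17, 24, 37, 40} → COUNT(*)=4, SUM(seats)=165
  Oslo: ids {7, 16, 30, 33} → COUNT(*)=4, SUM(seats)=94
  Quito: ids {20, 25} → COUNT(*)=2, SUM(seats)=80

Austin | 4 | 35 ; Delhi | 4 | 165 ; Oslo | 4 | 94 ; Quito | 2 | 80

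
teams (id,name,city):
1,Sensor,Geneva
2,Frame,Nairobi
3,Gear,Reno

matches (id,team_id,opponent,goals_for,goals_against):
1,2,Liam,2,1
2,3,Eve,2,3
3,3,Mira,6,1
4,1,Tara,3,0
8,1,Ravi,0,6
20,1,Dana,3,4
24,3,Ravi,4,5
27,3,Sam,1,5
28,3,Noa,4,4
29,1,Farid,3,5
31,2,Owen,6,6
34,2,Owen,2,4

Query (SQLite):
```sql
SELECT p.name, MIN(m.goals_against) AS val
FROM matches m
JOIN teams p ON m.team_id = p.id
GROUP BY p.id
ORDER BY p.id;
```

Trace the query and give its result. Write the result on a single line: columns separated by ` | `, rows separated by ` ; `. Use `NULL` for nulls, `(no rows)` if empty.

Sensor | 0 ; Frame | 1 ; Gear | 1

Join each matches row to its teams via team_id.
Group joined rows by teams.id; compute MIN(m.goals_against) per group.
  1: ids {4, 8, 20, 29} → MIN(m.goals_against)=0
  2: ids {1, 31, 34} → MIN(m.goals_against)=1
  3: ids {2, 3, 24, 27, 28} → MIN(m.goals_against)=1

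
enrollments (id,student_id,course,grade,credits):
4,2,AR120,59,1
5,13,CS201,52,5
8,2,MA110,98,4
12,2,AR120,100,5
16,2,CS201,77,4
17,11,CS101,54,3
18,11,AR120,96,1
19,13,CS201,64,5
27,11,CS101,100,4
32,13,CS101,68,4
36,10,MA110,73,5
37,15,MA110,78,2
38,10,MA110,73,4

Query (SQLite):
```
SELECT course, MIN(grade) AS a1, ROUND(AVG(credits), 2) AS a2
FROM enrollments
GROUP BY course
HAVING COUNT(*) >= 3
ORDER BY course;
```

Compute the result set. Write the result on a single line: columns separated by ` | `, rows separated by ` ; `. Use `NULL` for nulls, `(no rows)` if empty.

AR120 | 59 | 2.33 ; CS101 | 54 | 3.67 ; CS201 | 52 | 4.67 ; MA110 | 73 | 3.75

Group enrollments by course.
Per group compute: MIN(grade), ROUND(AVG(credits), 2).
HAVING: drop groups with fewer than 3 rows.
  AR120: ids {4, 12, 18} → MIN(grade)=59, ROUND(AVG(credits), 2)=2.33
  CS101: ids {17, 27, 32} → MIN(grade)=54, ROUND(AVG(credits), 2)=3.67
  CS201: ids {5, 16, 19} → MIN(grade)=52, ROUND(AVG(credits), 2)=4.67
  MA110: ids {8, 36, 37, 38} → MIN(grade)=73, ROUND(AVG(credits), 2)=3.75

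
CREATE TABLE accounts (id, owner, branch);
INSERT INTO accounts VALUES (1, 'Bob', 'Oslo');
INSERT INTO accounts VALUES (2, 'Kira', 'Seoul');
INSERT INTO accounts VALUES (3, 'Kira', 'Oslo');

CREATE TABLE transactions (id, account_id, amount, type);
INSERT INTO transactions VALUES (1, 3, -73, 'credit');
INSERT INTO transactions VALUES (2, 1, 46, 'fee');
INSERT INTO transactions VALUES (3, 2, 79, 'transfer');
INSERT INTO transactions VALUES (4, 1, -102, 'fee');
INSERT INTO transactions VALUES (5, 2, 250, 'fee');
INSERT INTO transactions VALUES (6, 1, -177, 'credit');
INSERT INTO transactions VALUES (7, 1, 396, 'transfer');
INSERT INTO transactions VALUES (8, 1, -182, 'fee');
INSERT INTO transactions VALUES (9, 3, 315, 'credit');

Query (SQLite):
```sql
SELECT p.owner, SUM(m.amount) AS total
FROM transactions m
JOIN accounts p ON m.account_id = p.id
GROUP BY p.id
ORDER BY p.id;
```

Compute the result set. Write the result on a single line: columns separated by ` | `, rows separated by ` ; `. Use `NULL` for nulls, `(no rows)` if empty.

Bob | -19 ; Kira | 329 ; Kira | 242

Join each transactions row to its accounts via account_id.
Group joined rows by accounts.id; compute SUM(m.amount) per group.
  1: ids {2, 4, 6, 7, 8} → SUM(m.amount)=-19
  2: ids {3, 5} → SUM(m.amount)=329
  3: ids {1, 9} → SUM(m.amount)=242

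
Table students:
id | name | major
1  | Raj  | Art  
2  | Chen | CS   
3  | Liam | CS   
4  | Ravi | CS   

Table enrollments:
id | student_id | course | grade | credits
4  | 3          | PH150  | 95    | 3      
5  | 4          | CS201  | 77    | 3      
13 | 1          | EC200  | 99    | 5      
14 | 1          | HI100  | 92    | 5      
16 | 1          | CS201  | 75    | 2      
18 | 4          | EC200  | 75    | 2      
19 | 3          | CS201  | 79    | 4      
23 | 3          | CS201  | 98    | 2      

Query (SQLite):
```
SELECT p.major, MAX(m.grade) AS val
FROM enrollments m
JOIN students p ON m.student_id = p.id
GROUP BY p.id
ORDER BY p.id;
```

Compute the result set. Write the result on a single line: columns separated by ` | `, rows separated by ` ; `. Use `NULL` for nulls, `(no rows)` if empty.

Art | 99 ; CS | 98 ; CS | 77

Join each enrollments row to its students via student_id.
Group joined rows by students.id; compute MAX(m.grade) per group.
  1: ids {13, 14, 16} → MAX(m.grade)=99
  3: ids {4, 19, 23} → MAX(m.grade)=98
  4: ids {5, 18} → MAX(m.grade)=77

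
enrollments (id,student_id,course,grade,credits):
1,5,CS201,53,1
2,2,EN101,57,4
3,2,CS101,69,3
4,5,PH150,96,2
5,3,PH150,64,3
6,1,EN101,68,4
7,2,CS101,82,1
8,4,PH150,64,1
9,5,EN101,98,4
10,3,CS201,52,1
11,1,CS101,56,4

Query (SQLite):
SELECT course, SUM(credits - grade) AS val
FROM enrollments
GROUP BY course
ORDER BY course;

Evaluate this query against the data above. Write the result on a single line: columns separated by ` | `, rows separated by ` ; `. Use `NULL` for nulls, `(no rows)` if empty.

CS101 | -199 ; CS201 | -103 ; EN101 | -211 ; PH150 | -218

For each row compute credits - grade.
Group by course; take SUM of the expression per group.
  CS101: ids {3, 7, 11} → SUM(credits - grade)=-199
  CS201: ids {1, 10} → SUM(credits - grade)=-103
  EN101: ids {2, 6, 9} → SUM(credits - grade)=-211
  PH150: ids {4, 5, 8} → SUM(credits - grade)=-218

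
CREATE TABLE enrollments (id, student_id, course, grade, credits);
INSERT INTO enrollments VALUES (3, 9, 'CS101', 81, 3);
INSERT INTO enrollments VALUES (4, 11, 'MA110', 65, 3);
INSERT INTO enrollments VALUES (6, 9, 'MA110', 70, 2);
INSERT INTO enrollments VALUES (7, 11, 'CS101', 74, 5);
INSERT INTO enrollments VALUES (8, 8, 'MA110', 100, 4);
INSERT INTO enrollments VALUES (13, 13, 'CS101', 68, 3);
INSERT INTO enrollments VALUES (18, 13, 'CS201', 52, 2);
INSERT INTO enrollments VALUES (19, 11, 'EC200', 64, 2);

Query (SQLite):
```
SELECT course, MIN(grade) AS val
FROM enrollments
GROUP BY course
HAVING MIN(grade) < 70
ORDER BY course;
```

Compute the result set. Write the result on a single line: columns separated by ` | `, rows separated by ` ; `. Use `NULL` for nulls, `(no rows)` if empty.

Partition enrollments by course; compute MIN(grade) within each group.
HAVING: keep groups where MIN(grade) < 70.
  CS101: ids {3, 7, 13} → MIN(grade)=68
  CS201: ids {18} → MIN(grade)=52
  EC200: ids {19} → MIN(grade)=64
  MA110: ids {4, 6, 8} → MIN(grade)=65

CS101 | 68 ; CS201 | 52 ; EC200 | 64 ; MA110 | 65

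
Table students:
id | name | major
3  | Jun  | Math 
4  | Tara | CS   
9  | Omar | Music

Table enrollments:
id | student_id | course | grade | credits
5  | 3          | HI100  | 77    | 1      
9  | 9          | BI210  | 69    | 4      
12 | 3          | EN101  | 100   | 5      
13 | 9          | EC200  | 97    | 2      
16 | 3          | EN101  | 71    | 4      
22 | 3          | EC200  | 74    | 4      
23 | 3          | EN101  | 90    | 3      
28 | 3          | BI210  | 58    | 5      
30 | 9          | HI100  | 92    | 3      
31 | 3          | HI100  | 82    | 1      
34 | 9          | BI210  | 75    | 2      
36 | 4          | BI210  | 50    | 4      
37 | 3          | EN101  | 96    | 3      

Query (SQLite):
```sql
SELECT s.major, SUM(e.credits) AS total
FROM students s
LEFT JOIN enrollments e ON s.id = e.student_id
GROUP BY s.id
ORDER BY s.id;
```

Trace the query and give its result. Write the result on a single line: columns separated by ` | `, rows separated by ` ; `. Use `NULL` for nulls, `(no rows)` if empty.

Math | 26 ; CS | 4 ; Music | 11

LEFT JOIN keeps every students row; unmatched ones get NULL for enrollments columns.
Group by students.id and compute SUM(e.credits). SUM over an all-NULL group is NULL.
  3: ids {5, 12, 16, 22, 23, 28, 31, 37} → SUM(e.credits)=26
  4: ids {36} → SUM(e.credits)=4
  9: ids {9, 13, 30, 34} → SUM(e.credits)=11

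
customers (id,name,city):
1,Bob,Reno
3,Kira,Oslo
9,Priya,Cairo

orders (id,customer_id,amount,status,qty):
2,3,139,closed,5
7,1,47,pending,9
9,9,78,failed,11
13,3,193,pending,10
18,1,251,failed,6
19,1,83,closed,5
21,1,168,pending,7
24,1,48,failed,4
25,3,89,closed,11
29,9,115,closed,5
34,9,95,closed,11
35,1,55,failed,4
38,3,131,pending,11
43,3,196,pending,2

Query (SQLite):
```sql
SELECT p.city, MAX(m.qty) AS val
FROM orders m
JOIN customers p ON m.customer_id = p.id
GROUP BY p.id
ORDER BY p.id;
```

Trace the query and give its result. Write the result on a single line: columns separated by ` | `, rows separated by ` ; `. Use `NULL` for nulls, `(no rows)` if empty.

Reno | 9 ; Oslo | 11 ; Cairo | 11

Join each orders row to its customers via customer_id.
Group joined rows by customers.id; compute MAX(m.qty) per group.
  1: ids {7, 18, 19, 21, 24, 35} → MAX(m.qty)=9
  3: ids {2, 13, 25, 38, 43} → MAX(m.qty)=11
  9: ids {9, 29, 34} → MAX(m.qty)=11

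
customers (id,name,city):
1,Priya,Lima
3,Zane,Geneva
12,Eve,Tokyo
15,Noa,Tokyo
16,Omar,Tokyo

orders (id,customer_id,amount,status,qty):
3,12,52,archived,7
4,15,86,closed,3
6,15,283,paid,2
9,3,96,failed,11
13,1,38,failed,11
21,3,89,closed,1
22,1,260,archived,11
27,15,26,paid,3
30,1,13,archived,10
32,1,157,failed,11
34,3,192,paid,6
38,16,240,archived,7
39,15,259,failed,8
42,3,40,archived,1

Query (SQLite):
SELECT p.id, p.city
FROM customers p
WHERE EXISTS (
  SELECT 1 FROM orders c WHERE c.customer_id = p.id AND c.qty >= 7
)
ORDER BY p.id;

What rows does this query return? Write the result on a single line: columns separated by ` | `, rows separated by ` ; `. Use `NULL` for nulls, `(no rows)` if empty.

1 | Lima ; 3 | Geneva ; 12 | Tokyo ; 15 | Tokyo ; 16 | Tokyo

For each customers row, check whether any orders with matching customer_id has qty >= 7.
Keep rows where that is true.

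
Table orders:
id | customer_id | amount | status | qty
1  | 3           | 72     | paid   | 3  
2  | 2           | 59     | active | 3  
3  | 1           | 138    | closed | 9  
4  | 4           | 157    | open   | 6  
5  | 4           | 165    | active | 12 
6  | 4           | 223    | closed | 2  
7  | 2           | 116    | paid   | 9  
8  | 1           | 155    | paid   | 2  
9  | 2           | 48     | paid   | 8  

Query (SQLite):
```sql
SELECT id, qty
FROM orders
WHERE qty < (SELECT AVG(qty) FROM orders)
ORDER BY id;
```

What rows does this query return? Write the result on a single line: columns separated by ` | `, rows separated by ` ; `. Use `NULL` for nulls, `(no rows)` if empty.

Scalar subquery: AVG(qty) over all orders rows = 6.0.
Keep rows where qty < that value.

1 | 3 ; 2 | 3 ; 6 | 2 ; 8 | 2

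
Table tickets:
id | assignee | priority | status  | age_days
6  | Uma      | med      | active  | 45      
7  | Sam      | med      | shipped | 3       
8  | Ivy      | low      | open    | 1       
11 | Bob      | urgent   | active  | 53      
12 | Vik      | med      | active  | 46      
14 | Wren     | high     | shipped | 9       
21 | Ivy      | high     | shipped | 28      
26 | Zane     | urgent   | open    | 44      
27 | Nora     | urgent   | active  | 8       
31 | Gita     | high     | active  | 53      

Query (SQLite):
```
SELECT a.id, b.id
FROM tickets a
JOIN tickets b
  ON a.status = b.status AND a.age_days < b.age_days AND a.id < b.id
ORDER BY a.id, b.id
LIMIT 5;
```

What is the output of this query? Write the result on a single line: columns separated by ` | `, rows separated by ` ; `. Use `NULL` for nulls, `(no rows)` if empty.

6 | 11 ; 6 | 12 ; 6 | 31 ; 7 | 14 ; 7 | 21

Pairs (a,b) with same status, a.age_days < b.age_days, a.id < b.id.
status groups: active:{6,11,12,27,31} open:{8,26} shipped:{7,14,21}
Ordered by (a.id, b.id); first 5.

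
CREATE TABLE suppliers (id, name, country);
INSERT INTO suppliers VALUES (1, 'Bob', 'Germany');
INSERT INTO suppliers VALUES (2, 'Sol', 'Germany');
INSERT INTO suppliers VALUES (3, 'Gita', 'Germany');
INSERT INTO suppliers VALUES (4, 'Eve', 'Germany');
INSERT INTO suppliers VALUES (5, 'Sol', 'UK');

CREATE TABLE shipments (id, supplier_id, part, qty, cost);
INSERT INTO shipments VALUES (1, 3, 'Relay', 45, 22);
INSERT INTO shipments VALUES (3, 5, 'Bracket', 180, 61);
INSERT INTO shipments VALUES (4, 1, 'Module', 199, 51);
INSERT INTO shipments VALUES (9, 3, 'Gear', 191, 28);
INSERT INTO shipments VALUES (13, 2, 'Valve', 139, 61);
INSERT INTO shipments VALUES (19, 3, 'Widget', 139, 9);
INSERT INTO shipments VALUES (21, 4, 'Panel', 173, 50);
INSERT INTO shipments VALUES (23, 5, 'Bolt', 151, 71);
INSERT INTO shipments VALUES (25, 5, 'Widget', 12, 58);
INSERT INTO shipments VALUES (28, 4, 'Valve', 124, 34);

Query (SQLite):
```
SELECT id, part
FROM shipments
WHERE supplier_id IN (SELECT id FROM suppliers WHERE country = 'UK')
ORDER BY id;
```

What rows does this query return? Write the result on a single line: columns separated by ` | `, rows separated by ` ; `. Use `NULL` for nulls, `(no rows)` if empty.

Inner query: suppliers.id where country = 'UK'.
Outer: keep shipments rows whose supplier_id is in that set.
Inner query → {5}

3 | Bracket ; 23 | Bolt ; 25 | Widget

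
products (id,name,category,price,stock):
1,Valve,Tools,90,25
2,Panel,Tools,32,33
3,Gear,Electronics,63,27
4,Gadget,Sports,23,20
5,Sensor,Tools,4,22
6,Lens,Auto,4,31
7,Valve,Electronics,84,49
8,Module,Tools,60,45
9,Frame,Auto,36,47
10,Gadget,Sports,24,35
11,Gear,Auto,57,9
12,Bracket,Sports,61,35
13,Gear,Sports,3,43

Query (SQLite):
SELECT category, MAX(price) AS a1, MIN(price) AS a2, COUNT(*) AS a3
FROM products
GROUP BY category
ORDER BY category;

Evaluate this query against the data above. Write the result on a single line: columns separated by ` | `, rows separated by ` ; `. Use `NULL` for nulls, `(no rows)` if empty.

Auto | 57 | 4 | 3 ; Electronics | 84 | 63 | 2 ; Sports | 61 | 3 | 4 ; Tools | 90 | 4 | 4

Group products by category.
Per group compute: MAX(price), MIN(price), COUNT(*).
  Auto: ids {6, 9, 11} → MAX(price)=57, MIN(price)=4, COUNT(*)=3
  Electronics: ids {3, 7} → MAX(price)=84, MIN(price)=63, COUNT(*)=2
  Sports: ids {4, 10, 12, 13} → MAX(price)=61, MIN(price)=3, COUNT(*)=4
  Tools: ids {1, 2, 5, 8} → MAX(price)=90, MIN(price)=4, COUNT(*)=4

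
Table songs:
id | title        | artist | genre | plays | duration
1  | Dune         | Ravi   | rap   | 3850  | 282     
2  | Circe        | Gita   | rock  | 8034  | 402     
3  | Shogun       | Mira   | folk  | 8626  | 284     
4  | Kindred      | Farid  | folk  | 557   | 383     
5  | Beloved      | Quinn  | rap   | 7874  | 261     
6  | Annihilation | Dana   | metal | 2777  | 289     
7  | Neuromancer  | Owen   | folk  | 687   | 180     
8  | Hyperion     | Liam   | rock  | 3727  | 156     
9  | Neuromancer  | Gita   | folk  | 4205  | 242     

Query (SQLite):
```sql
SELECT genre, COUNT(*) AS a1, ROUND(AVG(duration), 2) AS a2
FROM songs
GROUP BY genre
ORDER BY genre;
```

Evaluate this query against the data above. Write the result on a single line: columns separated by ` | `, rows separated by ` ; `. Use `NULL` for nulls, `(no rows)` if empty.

folk | 4 | 272.25 ; metal | 1 | 289 ; rap | 2 | 271.5 ; rock | 2 | 279

Group songs by genre.
Per group compute: COUNT(*), ROUND(AVG(duration), 2).
  folk: ids {3, 4, 7, 9} → COUNT(*)=4, ROUND(AVG(duration), 2)=272.25
  metal: ids {6} → COUNT(*)=1, ROUND(AVG(duration), 2)=289
  rap: ids {1, 5} → COUNT(*)=2, ROUND(AVG(duration), 2)=271.5
  rock: ids {2, 8} → COUNT(*)=2, ROUND(AVG(duration), 2)=279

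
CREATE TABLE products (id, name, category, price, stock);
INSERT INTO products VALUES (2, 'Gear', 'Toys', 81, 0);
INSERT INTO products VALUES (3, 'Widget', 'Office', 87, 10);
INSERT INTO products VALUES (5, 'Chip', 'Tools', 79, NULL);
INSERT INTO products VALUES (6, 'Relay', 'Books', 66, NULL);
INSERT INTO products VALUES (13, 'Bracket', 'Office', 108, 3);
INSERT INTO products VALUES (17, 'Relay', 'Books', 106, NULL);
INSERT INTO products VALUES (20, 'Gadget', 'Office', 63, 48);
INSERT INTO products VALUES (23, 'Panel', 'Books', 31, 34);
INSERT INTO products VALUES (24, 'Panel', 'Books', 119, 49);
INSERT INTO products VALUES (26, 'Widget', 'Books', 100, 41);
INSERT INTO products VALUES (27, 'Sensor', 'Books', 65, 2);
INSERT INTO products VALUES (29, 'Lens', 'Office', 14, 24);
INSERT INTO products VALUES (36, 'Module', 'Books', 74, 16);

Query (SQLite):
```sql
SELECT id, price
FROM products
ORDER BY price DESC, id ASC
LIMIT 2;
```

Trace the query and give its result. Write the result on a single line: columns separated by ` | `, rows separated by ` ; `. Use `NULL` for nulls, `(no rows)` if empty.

Sort by price desc, tiebreak id asc: (119, id=24), (108, id=13), (106, id=17), (100, id=26), (87, id=3) …. Take first 2.

24 | 119 ; 13 | 108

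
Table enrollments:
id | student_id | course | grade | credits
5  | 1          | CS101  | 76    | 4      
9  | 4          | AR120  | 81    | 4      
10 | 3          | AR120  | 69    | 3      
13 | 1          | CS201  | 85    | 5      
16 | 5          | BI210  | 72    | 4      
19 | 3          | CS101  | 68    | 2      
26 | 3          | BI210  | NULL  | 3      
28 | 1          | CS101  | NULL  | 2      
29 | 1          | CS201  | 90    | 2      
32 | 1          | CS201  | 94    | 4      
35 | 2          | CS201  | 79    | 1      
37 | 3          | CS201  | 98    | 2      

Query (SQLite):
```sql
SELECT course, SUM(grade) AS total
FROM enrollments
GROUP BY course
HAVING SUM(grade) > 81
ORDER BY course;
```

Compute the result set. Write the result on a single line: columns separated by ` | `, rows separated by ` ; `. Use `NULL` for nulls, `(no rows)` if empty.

Partition enrollments by course; compute SUM(grade) within each group.
HAVING: keep groups where SUM(grade) > 81.
  AR120: ids {9, 10} → SUM(grade)=150
  BI210: ids {16, 26} → SUM(grade)=72
  CS101: ids {5, 19, 28} → SUM(grade)=144
  CS201: ids {13, 29, 32, 35, 37} → SUM(grade)=446

AR120 | 150 ; CS101 | 144 ; CS201 | 446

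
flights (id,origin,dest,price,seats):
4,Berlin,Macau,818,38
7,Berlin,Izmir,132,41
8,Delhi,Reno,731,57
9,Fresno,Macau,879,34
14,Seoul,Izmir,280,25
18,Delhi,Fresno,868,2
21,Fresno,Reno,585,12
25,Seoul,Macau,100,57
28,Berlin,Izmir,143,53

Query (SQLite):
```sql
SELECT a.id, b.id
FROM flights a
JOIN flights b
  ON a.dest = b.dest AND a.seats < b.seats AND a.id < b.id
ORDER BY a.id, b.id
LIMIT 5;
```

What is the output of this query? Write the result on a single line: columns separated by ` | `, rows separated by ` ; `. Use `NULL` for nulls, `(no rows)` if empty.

4 | 25 ; 7 | 28 ; 9 | 25 ; 14 | 28

Pairs (a,b) with same dest, a.seats < b.seats, a.id < b.id.
dest groups: Fresno:{18} Izmir:{7,14,28} Macau:{4,9,25} Reno:{8,21}
Ordered by (a.id, b.id); first 5.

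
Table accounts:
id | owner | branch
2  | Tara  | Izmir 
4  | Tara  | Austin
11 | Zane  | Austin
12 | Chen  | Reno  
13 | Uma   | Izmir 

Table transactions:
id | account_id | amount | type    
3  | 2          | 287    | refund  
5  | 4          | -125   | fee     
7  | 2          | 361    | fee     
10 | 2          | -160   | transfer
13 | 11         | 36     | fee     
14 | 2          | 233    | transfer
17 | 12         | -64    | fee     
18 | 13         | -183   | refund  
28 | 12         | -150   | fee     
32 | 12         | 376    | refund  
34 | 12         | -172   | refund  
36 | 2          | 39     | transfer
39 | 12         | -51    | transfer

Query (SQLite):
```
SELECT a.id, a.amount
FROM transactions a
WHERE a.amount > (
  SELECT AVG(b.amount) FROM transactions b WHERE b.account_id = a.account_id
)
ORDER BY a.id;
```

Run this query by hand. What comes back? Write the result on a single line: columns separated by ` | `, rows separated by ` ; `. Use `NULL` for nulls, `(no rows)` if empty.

3 | 287 ; 7 | 361 ; 14 | 233 ; 32 | 376

For each transactions row a, compute AVG(amount) over rows sharing a.account_id.
Keep row a if a.amount > that per-group AVG.
  account_id=2: AVG(amount) = 152.0
  account_id=4: AVG(amount) = -125.0
  account_id=11: AVG(amount) = 36.0
  account_id=12: AVG(amount) = -12.2
  account_id=13: AVG(amount) = -183.0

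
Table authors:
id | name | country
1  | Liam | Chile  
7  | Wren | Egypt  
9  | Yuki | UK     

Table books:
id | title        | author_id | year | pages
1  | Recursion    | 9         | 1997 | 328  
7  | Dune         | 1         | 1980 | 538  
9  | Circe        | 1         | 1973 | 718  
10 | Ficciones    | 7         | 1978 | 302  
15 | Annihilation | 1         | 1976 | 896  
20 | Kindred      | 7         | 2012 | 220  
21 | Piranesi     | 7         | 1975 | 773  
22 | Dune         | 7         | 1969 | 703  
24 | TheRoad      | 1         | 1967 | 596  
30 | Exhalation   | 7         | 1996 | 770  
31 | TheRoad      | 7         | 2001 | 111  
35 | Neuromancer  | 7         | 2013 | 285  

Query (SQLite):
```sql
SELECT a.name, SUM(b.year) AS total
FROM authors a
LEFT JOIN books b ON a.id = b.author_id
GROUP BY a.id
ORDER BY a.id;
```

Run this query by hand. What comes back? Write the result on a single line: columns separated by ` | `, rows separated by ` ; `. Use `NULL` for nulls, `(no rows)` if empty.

LEFT JOIN keeps every authors row; unmatched ones get NULL for books columns.
Group by authors.id and compute SUM(b.year). SUM over an all-NULL group is NULL.
  1: ids {7, 9, 15, 24} → SUM(b.year)=7896
  7: ids {10, 20, 21, 22, 30, 31, 35} → SUM(b.year)=13944
  9: ids {1} → SUM(b.year)=1997

Liam | 7896 ; Wren | 13944 ; Yuki | 1997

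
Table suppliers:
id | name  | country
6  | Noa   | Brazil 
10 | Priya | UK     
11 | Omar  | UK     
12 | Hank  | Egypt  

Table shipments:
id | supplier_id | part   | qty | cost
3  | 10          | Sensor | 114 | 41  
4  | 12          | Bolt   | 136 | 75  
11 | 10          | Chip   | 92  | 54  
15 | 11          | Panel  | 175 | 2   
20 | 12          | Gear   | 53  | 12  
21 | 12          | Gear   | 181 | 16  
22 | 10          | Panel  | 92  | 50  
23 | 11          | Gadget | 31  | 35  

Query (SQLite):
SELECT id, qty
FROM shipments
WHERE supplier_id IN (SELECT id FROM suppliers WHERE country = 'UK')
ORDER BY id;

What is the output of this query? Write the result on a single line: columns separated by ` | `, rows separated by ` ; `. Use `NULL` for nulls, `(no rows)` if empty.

Inner query: suppliers.id where country = 'UK'.
Outer: keep shipments rows whose supplier_id is in that set.
Inner query → {10, 11}

3 | 114 ; 11 | 92 ; 15 | 175 ; 22 | 92 ; 23 | 31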